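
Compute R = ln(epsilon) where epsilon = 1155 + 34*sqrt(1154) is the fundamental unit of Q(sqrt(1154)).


epsilon = 1155 + 34*sqrt(1154)
= 2309.9996
R = ln(2309.9996)
= 7.7450

7.7450


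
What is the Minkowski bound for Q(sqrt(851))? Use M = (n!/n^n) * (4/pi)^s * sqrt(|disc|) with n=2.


d = 851, d mod 4 = 3, so disc(K) = 4d = 3404; |disc(K)| = 3404
Real quadratic field, so n = 2, s = r2 = 0, r1 = 2
M = (n!/n^n) * (4/pi)^s * sqrt(|disc(K)|) = (2!/2^2) * (4/pi)^0 * sqrt(3404)
= 0.5 * 1.000000 * 58.343809
= 29.1719

29.1719


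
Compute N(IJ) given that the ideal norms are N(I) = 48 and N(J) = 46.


N(IJ) = N(I) * N(J)
= 48 * 46
= 2208

2208


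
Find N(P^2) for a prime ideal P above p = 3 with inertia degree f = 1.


N(P^a) = p^(a*f)
= 3^(2*1)
= 3^2
= 9

9


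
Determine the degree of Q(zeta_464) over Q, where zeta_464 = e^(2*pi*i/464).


The degree equals Euler's totient phi(464).
464 = 2^4 * 29
phi(464) = 224

224


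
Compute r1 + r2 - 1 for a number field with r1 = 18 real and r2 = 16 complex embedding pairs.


By Dirichlet's unit theorem:
rank = r1 + r2 - 1
= 18 + 16 - 1
= 33

33


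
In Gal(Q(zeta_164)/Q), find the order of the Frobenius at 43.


The Frobenius at p in Gal(Q(zeta_n)/Q) = (Z/nZ)* is the class of p, so its order is ord_164(43), the smallest k >= 1 with 43^k = 1 mod 164.
n = 164 = 2^2 * 41, phi(164) = 80; the order divides phi(n).
Divisors of 80: 1, 2, 4, 5, 8, 10, 16, 20, 40, 80
Repeated squaring mod 164: 43^1 = 43, 43^2 = 45, 43^4 = 57, 43^8 = 133, 43^16 = 141, 43^32 = 37, 43^64 = 57
Test divisors in increasing order:
  k=1: 43^1 = 43 mod 164
  k=2: 43^2 = 45 mod 164
  k=4: 43^4 = 57 mod 164
  k=5: 43^5 = 57 * 43 = 155 mod 164
  k=8: 43^8 = 133 mod 164
  k=10: 43^10 = 133 * 45 = 81 mod 164
  k=16: 43^16 = 141 mod 164
  k=20: 43^20 = 141 * 57 = 1 mod 164  <- first divisor giving 1
Order = 20

20


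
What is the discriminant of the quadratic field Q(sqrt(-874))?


For K = Q(sqrt(d)) with d squarefree: disc(K) = d if d = 1 mod 4, and disc(K) = 4d if d = 2 or 3 mod 4.
Here d = -874, and d mod 4 = 2.
d = 2 mod 4, not 1 (O_K = Z[sqrt(d)]), so disc(K) = 4d = 4 * (-874) = -3496

-3496


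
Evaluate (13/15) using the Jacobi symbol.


Compute (13/15) via quadratic reciprocity:
  reciprocity: (13/15) -> +(15/13)
  reduce: (2/13)
  pull out 2: (2/13) = -1  (since 13 mod 8 = 5)
  (1/13) = 1
Product of signs = -1

-1


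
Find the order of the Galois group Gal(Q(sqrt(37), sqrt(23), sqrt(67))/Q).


The 3 square roots of distinct primes are multiplicatively independent over Q,
so [K:Q] = 2^3 and Gal(K/Q) is isomorphic to (Z/2Z)^3.
|Gal| = 2^3 = 8

8


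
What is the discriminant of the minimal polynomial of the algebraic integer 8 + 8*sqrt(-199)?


The element 8 + 8*sqrt(-199) has minimal polynomial:
x^2 - 16*x + 12800
Discriminant = (-16)^2 - 4*(12800)
= 256 - 51200
= -50944

-50944


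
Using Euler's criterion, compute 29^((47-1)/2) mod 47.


p = 47 is prime and the exponent is (p-1)/2 = 23, so by Euler's criterion 29^23 = (29/47) = +1 or -1 mod 47.
Compute by square-and-multiply:
  23 = 16 + 4 + 2 + 1 (binary 10111)
  Repeated squaring mod 47: 29^1 = 29, 29^2 = 42, 29^4 = 25, 29^8 = 14, 29^16 = 8
  29^23 = 29^16 * 29^4 * 29^2 * 29^1 = 8 * 25 * 42 * 29 mod 47
    8 * 25 = 200 = 12 mod 47
    12 * 42 = 504 = 34 mod 47
    34 * 29 = 986 = 46 mod 47
  29^23 = 46 mod 47
Result 46 = p - 1 = -1 mod 47: 29 is a quadratic non-residue mod 47. As a residue in [0, p-1] the value is 46.
29^23 mod 47 = 46

46


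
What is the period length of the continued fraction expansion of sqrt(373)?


Run the CF algorithm for sqrt(373).
a_0 = floor(sqrt(373)) = 19; set m_0=0, q_0=1.
Recurrence: m' = q*a - m,  q' = (d - m'^2)/q,  a' = floor((a_0 + m')/q').
  step 1: m=19, q=12, a=3
  step 2: m=17, q=7, a=5
  step 3: m=18, q=7, a=5
  step 4: m=17, q=12, a=3
  step 5: m=19, q=1, a=38
a_5 = 2*a_0 = 38, so the period closes here.
sqrt(373) = [19; 3, 5, 5, 3, 38]
Period length = 5

5


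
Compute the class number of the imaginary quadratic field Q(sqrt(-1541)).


K = Q(sqrt(-1541)). d mod 4 = 3, so D = disc(K) = 4d = -6164
h(K) equals the number of primitive reduced positive-definite forms (a, b, c) = a*x^2 + b*x*y + c*y^2 with b^2 - 4ac = D,
where reduced means |b| <= a <= c, with b >= 0 whenever |b| = a or a = c, and primitive means gcd(a, b, c) = 1.
Reduced forces 3a^2 <= |D| = 6164, so 1 <= a <= 45; b must have the parity of D, and c = (b^2 - D)/(4a) must be an integer >= a.
Enumerate a = 1..45, b in [-a, a]:
  a=1: (1, 0, 1541)  [1]
  a=2: (2, 2, 771)  [1]
  a=3: (3, -2, 514), (3, 2, 514)  [2]
  a=4: none
  a=5: (5, -4, 309), (5, 4, 309)  [2]
  a=6: (6, -2, 257), (6, 2, 257)  [2]
  a=7..8: none
  a=9: (9, -8, 173), (9, 8, 173)  [2]
  a=10: (10, -6, 155), (10, 6, 155)  [2]
  a=11..14: none
  a=15: (15, -14, 106), (15, -4, 103), (15, 4, 103), (15, 14, 106)  [4]
  a=16..17: none
  a=18: (18, -10, 87), (18, 10, 87)  [2]
  a=19: (19, -12, 83), (19, 12, 83)  [2]
  a=20..22: none
  a=23: (23, 0, 67)  [1]
  a=24: none
  a=25: (25, -6, 62), (25, 6, 62)  [2]
  a=26: none
  a=27: (27, -10, 58), (27, 10, 58)  [2]
  a=28: none
  a=29: (29, -10, 54), (29, 10, 54)  [2]
  a=30: (30, -26, 57), (30, -14, 53), (30, 14, 53), (30, 26, 57)  [4]
  a=31: (31, -6, 50), (31, 6, 50)  [2]
  a=32..37: none
  a=38: (38, -26, 45), (38, 26, 45)  [2]
  a=39..44: none
  a=45: (45, 44, 45)  [1]
Total reduced forms: 1 + 1 + 2 + 2 + 2 + 2 + 2 + 4 + 2 + 2 + 1 + 2 + 2 + 2 + 4 + 2 + 2 + 1 = 36
h = 36

36


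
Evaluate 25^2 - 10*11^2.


x^2 - d*y^2
= 25^2 - 10*11^2
= 625 - 1210
= -585

-585


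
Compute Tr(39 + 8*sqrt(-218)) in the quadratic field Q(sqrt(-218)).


Tr(a + b*sqrt(d)) = (a + b*sqrt(d)) + (a - b*sqrt(d)) = 2a
= 2 * (39)
= 78

78


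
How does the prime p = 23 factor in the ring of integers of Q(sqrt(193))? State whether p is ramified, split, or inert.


K = Q(sqrt(193)). Since d mod 4 = 1, disc(K) = 193.
Check p | disc: 193 mod 23 = 9.
p does not divide disc. Compute Legendre symbol (d/p):
9^((23-1)/2) mod 23 = 1
(d/p) = 1, so p splits: (p) = P*P' with e=1, f=1, g=2.
Therefore p is split.

split


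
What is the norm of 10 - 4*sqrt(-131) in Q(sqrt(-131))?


N(a + b*sqrt(d)) = a^2 - d*b^2
= (10)^2 - (-131)*(-4)^2
= 100 + 2096
= 2196

2196


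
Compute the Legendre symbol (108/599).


p = 599 is prime, so compute (108/599) with the reciprocity algorithm (Jacobi-symbol steps: pull out 2s via (2/n), flip via reciprocity, reduce):
  pull out 2: (2/599) = +1  (since 599 mod 8 = 7)
  pull out 2: (2/599) = +1  (since 599 mod 8 = 7)
  reciprocity: (27/599) -> -(599/27)
  reduce: (5/27)
  reciprocity: (5/27) -> +(27/5)
  reduce: (2/5)
  pull out 2: (2/5) = -1  (since 5 mod 8 = 5)
  (1/5) = 1
Product of signs = 1
(108/599) = 1

1


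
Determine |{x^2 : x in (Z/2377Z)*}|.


For prime p, the number of non-zero quadratic residues is (p-1)/2.
= (2377-1)/2
= 1188

1188


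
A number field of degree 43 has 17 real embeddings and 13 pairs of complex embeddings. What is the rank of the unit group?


By Dirichlet's unit theorem:
rank = r1 + r2 - 1
= 17 + 13 - 1
= 29

29


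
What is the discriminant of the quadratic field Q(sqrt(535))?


For K = Q(sqrt(d)) with d squarefree: disc(K) = d if d = 1 mod 4, and disc(K) = 4d if d = 2 or 3 mod 4.
Here d = 535, and d mod 4 = 3.
d = 3 mod 4, not 1 (O_K = Z[sqrt(d)]), so disc(K) = 4d = 4 * (535) = 2140

2140


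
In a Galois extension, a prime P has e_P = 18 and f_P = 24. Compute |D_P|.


|D_P| = e * f
= 18 * 24
= 432

432


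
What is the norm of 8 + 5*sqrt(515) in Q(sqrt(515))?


N(a + b*sqrt(d)) = a^2 - d*b^2
= (8)^2 - (515)*(5)^2
= 64 - 12875
= -12811

-12811


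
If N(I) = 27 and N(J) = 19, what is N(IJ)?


N(IJ) = N(I) * N(J)
= 27 * 19
= 513

513


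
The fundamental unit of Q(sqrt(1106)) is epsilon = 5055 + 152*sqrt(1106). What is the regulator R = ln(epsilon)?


epsilon = 5055 + 152*sqrt(1106)
= 10109.9999
R = ln(10109.9999)
= 9.2213

9.2213


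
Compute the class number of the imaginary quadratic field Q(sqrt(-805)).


K = Q(sqrt(-805)). d mod 4 = 3, so D = disc(K) = 4d = -3220
h(K) equals the number of primitive reduced positive-definite forms (a, b, c) = a*x^2 + b*x*y + c*y^2 with b^2 - 4ac = D,
where reduced means |b| <= a <= c, with b >= 0 whenever |b| = a or a = c, and primitive means gcd(a, b, c) = 1.
Reduced forces 3a^2 <= |D| = 3220, so 1 <= a <= 32; b must have the parity of D, and c = (b^2 - D)/(4a) must be an integer >= a.
Enumerate a = 1..32, b in [-a, a]:
  a=1: (1, 0, 805)  [1]
  a=2: (2, 2, 403)  [1]
  a=3..4: none
  a=5: (5, 0, 161)  [1]
  a=6: none
  a=7: (7, 0, 115)  [1]
  a=8..9: none
  a=10: (10, 10, 83)  [1]
  a=11: (11, -6, 74), (11, 6, 74)  [2]
  a=12: none
  a=13: (13, -2, 62), (13, 2, 62)  [2]
  a=14: (14, 14, 61)  [1]
  a=15..21: none
  a=22: (22, -6, 37), (22, 6, 37)  [2]
  a=23: (23, 0, 35)  [1]
  a=24..25: none
  a=26: (26, -2, 31), (26, 2, 31)  [2]
  a=27..28: none
  a=29: (29, 12, 29)  [1]
  a=30..32: none
Total reduced forms: 1 + 1 + 1 + 1 + 1 + 2 + 2 + 1 + 2 + 1 + 2 + 1 = 16
h = 16

16


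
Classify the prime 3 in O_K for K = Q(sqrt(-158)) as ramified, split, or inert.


K = Q(sqrt(-158)). Since d mod 4 = 2, disc(K) = -632.
Check p | disc: -632 mod 3 = 1.
p does not divide disc. Compute Legendre symbol (d/p):
1^((3-1)/2) mod 3 = 1
(d/p) = 1, so p splits: (p) = P*P' with e=1, f=1, g=2.
Therefore p is split.

split


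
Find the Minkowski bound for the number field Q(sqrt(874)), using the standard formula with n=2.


d = 874, d mod 4 = 2, so disc(K) = 4d = 3496; |disc(K)| = 3496
Real quadratic field, so n = 2, s = r2 = 0, r1 = 2
M = (n!/n^n) * (4/pi)^s * sqrt(|disc(K)|) = (2!/2^2) * (4/pi)^0 * sqrt(3496)
= 0.5 * 1.000000 * 59.126982
= 29.5635

29.5635


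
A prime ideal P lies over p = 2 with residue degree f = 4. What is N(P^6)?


N(P^a) = p^(a*f)
= 2^(6*4)
= 2^24
= 16777216

16777216


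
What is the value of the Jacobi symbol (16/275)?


Compute (16/275) via quadratic reciprocity:
  pull out 2: (2/275) = -1  (since 275 mod 8 = 3)
  pull out 2: (2/275) = -1  (since 275 mod 8 = 3)
  pull out 2: (2/275) = -1  (since 275 mod 8 = 3)
  pull out 2: (2/275) = -1  (since 275 mod 8 = 3)
  (1/275) = 1
Product of signs = 1

1


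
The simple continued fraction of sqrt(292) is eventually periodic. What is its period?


Run the CF algorithm for sqrt(292).
a_0 = floor(sqrt(292)) = 17; set m_0=0, q_0=1.
Recurrence: m' = q*a - m,  q' = (d - m'^2)/q,  a' = floor((a_0 + m')/q').
  step 1: m=17, q=3, a=11
  step 2: m=16, q=12, a=2
  step 3: m=8, q=19, a=1
  step 4: m=11, q=9, a=3
  step 5: m=16, q=4, a=8
  step 6: m=16, q=9, a=3
  step 7: m=11, q=19, a=1
  step 8: m=8, q=12, a=2
  step 9: m=16, q=3, a=11
  step 10: m=17, q=1, a=34
a_10 = 2*a_0 = 34, so the period closes here.
sqrt(292) = [17; 11, 2, 1, 3, 8, 3, 1, 2, 11, 34]
Period length = 10

10


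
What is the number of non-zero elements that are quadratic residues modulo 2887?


For prime p, the number of non-zero quadratic residues is (p-1)/2.
= (2887-1)/2
= 1443

1443


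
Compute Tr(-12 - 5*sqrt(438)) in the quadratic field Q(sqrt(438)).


Tr(a + b*sqrt(d)) = (a + b*sqrt(d)) + (a - b*sqrt(d)) = 2a
= 2 * (-12)
= -24

-24


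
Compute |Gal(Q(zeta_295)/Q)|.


|Gal(Q(zeta_295)/Q)| = phi(295)
= 232

232


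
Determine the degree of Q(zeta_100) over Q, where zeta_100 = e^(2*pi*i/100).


The degree equals Euler's totient phi(100).
100 = 2^2 * 5^2
phi(100) = 40

40


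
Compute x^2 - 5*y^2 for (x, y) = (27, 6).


x^2 - d*y^2
= 27^2 - 5*6^2
= 729 - 180
= 549

549


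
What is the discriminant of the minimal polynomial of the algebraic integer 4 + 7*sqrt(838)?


The element 4 + 7*sqrt(838) has minimal polynomial:
x^2 - 8*x - 41046
Discriminant = (-8)^2 - 4*(-41046)
= 64 + 164184
= 164248

164248


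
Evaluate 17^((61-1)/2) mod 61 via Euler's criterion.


p = 61 is prime and the exponent is (p-1)/2 = 30, so by Euler's criterion 17^30 = (17/61) = +1 or -1 mod 61.
Compute by square-and-multiply:
  30 = 16 + 8 + 4 + 2 (binary 11110)
  Repeated squaring mod 61: 17^1 = 17, 17^2 = 45, 17^4 = 12, 17^8 = 22, 17^16 = 57
  17^30 = 17^16 * 17^8 * 17^4 * 17^2 = 57 * 22 * 12 * 45 mod 61
    57 * 22 = 1254 = 34 mod 61
    34 * 12 = 408 = 42 mod 61
    42 * 45 = 1890 = 60 mod 61
  17^30 = 60 mod 61
Result 60 = p - 1 = -1 mod 61: 17 is a quadratic non-residue mod 61. As a residue in [0, p-1] the value is 60.
17^30 mod 61 = 60

60


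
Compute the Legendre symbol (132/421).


p = 421 is prime, so compute (132/421) with the reciprocity algorithm (Jacobi-symbol steps: pull out 2s via (2/n), flip via reciprocity, reduce):
  pull out 2: (2/421) = -1  (since 421 mod 8 = 5)
  pull out 2: (2/421) = -1  (since 421 mod 8 = 5)
  reciprocity: (33/421) -> +(421/33)
  reduce: (25/33)
  reciprocity: (25/33) -> +(33/25)
  reduce: (8/25)
  pull out 2: (2/25) = +1  (since 25 mod 8 = 1)
  pull out 2: (2/25) = +1  (since 25 mod 8 = 1)
  pull out 2: (2/25) = +1  (since 25 mod 8 = 1)
  (1/25) = 1
Product of signs = 1
(132/421) = 1

1


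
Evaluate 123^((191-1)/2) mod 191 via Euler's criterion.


p = 191 is prime and the exponent is (p-1)/2 = 95, so by Euler's criterion 123^95 = (123/191) = +1 or -1 mod 191.
Compute by square-and-multiply:
  95 = 64 + 16 + 8 + 4 + 2 + 1 (binary 1011111)
  Repeated squaring mod 191: 123^1 = 123, 123^2 = 40, 123^4 = 72, 123^8 = 27, 123^16 = 156, 123^32 = 79, 123^64 = 129
  123^95 = 123^64 * 123^16 * 123^8 * 123^4 * 123^2 * 123^1 = 129 * 156 * 27 * 72 * 40 * 123 mod 191
    129 * 156 = 20124 = 69 mod 191
    69 * 27 = 1863 = 144 mod 191
    144 * 72 = 10368 = 54 mod 191
    54 * 40 = 2160 = 59 mod 191
    59 * 123 = 7257 = 190 mod 191
  123^95 = 190 mod 191
Result 190 = p - 1 = -1 mod 191: 123 is a quadratic non-residue mod 191. As a residue in [0, p-1] the value is 190.
123^95 mod 191 = 190

190


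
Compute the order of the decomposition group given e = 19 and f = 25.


|D_P| = e * f
= 19 * 25
= 475

475


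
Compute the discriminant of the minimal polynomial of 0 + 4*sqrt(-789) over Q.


The element 0 + 4*sqrt(-789) has minimal polynomial:
x^2 + 0*x + 12624
Discriminant = (0)^2 - 4*(12624)
= 0 - 50496
= -50496

-50496


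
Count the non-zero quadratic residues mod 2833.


For prime p, the number of non-zero quadratic residues is (p-1)/2.
= (2833-1)/2
= 1416

1416


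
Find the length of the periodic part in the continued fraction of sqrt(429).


Run the CF algorithm for sqrt(429).
a_0 = floor(sqrt(429)) = 20; set m_0=0, q_0=1.
Recurrence: m' = q*a - m,  q' = (d - m'^2)/q,  a' = floor((a_0 + m')/q').
  step 1: m=20, q=29, a=1
  step 2: m=9, q=12, a=2
  step 3: m=15, q=17, a=2
  step 4: m=19, q=4, a=9
  step 5: m=17, q=35, a=1
  step 6: m=18, q=3, a=12
  step 7: m=18, q=35, a=1
  step 8: m=17, q=4, a=9
  step 9: m=19, q=17, a=2
  step 10: m=15, q=12, a=2
  step 11: m=9, q=29, a=1
  step 12: m=20, q=1, a=40
a_12 = 2*a_0 = 40, so the period closes here.
sqrt(429) = [20; 1, 2, 2, 9, 1, 12, 1, 9, 2, 2, 1, 40]
Period length = 12

12


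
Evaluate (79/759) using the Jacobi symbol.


Compute (79/759) via quadratic reciprocity:
  reciprocity: (79/759) -> -(759/79)
  reduce: (48/79)
  pull out 2: (2/79) = +1  (since 79 mod 8 = 7)
  pull out 2: (2/79) = +1  (since 79 mod 8 = 7)
  pull out 2: (2/79) = +1  (since 79 mod 8 = 7)
  pull out 2: (2/79) = +1  (since 79 mod 8 = 7)
  reciprocity: (3/79) -> -(79/3)
  reduce: (1/3)
  (1/3) = 1
Product of signs = 1

1


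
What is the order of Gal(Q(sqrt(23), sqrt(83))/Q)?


The 2 square roots of distinct primes are multiplicatively independent over Q,
so [K:Q] = 2^2 and Gal(K/Q) is isomorphic to (Z/2Z)^2.
|Gal| = 2^2 = 4

4


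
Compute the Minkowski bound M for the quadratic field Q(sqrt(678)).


d = 678, d mod 4 = 2, so disc(K) = 4d = 2712; |disc(K)| = 2712
Real quadratic field, so n = 2, s = r2 = 0, r1 = 2
M = (n!/n^n) * (4/pi)^s * sqrt(|disc(K)|) = (2!/2^2) * (4/pi)^0 * sqrt(2712)
= 0.5 * 1.000000 * 52.076866
= 26.0384

26.0384


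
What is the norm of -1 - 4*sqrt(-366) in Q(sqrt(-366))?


N(a + b*sqrt(d)) = a^2 - d*b^2
= (-1)^2 - (-366)*(-4)^2
= 1 + 5856
= 5857

5857


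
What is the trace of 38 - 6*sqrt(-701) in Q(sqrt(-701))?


Tr(a + b*sqrt(d)) = (a + b*sqrt(d)) + (a - b*sqrt(d)) = 2a
= 2 * (38)
= 76

76


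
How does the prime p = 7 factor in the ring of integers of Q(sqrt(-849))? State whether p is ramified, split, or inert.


K = Q(sqrt(-849)). Since d mod 4 = 3, disc(K) = -3396.
Check p | disc: -3396 mod 7 = 6.
p does not divide disc. Compute Legendre symbol (d/p):
5^((7-1)/2) mod 7 = -1
(d/p) = -1, so p is inert: (p) stays prime with e=1, f=2, g=1.
Therefore p is inert.

inert


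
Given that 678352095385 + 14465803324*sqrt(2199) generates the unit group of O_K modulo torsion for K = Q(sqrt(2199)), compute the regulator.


epsilon = 678352095385 + 14465803324*sqrt(2199)
= 1.3567e+12
R = ln(1.3567e+12)
= 27.9361

27.9361


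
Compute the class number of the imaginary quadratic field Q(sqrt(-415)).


K = Q(sqrt(-415)). d mod 4 = 1, so D = disc(K) = d = -415
h(K) equals the number of primitive reduced positive-definite forms (a, b, c) = a*x^2 + b*x*y + c*y^2 with b^2 - 4ac = D,
where reduced means |b| <= a <= c, with b >= 0 whenever |b| = a or a = c, and primitive means gcd(a, b, c) = 1.
Reduced forces 3a^2 <= |D| = 415, so 1 <= a <= 11; b must have the parity of D, and c = (b^2 - D)/(4a) must be an integer >= a.
Enumerate a = 1..11, b in [-a, a]:
  a=1: (1, 1, 104)  [1]
  a=2: (2, -1, 52), (2, 1, 52)  [2]
  a=3: none
  a=4: (4, -1, 26), (4, 1, 26)  [2]
  a=5: (5, 5, 22)  [1]
  a=6..7: none
  a=8: (8, -1, 13), (8, 1, 13)  [2]
  a=9: none
  a=10: (10, -5, 11), (10, 5, 11)  [2]
  a=11: none
Total reduced forms: 1 + 2 + 2 + 1 + 2 + 2 = 10
h = 10

10


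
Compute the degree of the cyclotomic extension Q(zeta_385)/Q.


The degree equals Euler's totient phi(385).
385 = 5 * 7 * 11
phi(385) = 240

240


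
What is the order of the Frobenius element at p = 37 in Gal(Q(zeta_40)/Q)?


The Frobenius at p in Gal(Q(zeta_n)/Q) = (Z/nZ)* is the class of p, so its order is ord_40(37), the smallest k >= 1 with 37^k = 1 mod 40.
n = 40 = 2^3 * 5, phi(40) = 16; the order divides phi(n).
Divisors of 16: 1, 2, 4, 8, 16
Repeated squaring mod 40: 37^1 = 37, 37^2 = 9, 37^4 = 1, 37^8 = 1, 37^16 = 1
Test divisors in increasing order:
  k=1: 37^1 = 37 mod 40
  k=2: 37^2 = 9 mod 40
  k=4: 37^4 = 1 mod 40  <- first divisor giving 1
Order = 4

4


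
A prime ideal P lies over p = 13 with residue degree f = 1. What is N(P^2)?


N(P^a) = p^(a*f)
= 13^(2*1)
= 13^2
= 169

169


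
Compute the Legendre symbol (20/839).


p = 839 is prime, so compute (20/839) with the reciprocity algorithm (Jacobi-symbol steps: pull out 2s via (2/n), flip via reciprocity, reduce):
  pull out 2: (2/839) = +1  (since 839 mod 8 = 7)
  pull out 2: (2/839) = +1  (since 839 mod 8 = 7)
  reciprocity: (5/839) -> +(839/5)
  reduce: (4/5)
  pull out 2: (2/5) = -1  (since 5 mod 8 = 5)
  pull out 2: (2/5) = -1  (since 5 mod 8 = 5)
  (1/5) = 1
Product of signs = 1
(20/839) = 1

1


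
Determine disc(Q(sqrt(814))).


For K = Q(sqrt(d)) with d squarefree: disc(K) = d if d = 1 mod 4, and disc(K) = 4d if d = 2 or 3 mod 4.
Here d = 814, and d mod 4 = 2.
d = 2 mod 4, not 1 (O_K = Z[sqrt(d)]), so disc(K) = 4d = 4 * (814) = 3256

3256


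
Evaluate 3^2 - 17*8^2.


x^2 - d*y^2
= 3^2 - 17*8^2
= 9 - 1088
= -1079

-1079


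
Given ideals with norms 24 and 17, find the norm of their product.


N(IJ) = N(I) * N(J)
= 24 * 17
= 408

408


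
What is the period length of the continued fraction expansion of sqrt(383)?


Run the CF algorithm for sqrt(383).
a_0 = floor(sqrt(383)) = 19; set m_0=0, q_0=1.
Recurrence: m' = q*a - m,  q' = (d - m'^2)/q,  a' = floor((a_0 + m')/q').
  step 1: m=19, q=22, a=1
  step 2: m=3, q=17, a=1
  step 3: m=14, q=11, a=3
  step 4: m=19, q=2, a=19
  step 5: m=19, q=11, a=3
  step 6: m=14, q=17, a=1
  step 7: m=3, q=22, a=1
  step 8: m=19, q=1, a=38
a_8 = 2*a_0 = 38, so the period closes here.
sqrt(383) = [19; 1, 1, 3, 19, 3, 1, 1, 38]
Period length = 8

8


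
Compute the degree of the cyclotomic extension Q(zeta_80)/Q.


The degree equals Euler's totient phi(80).
80 = 2^4 * 5
phi(80) = 32

32


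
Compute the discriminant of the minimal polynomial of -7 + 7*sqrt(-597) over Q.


The element -7 + 7*sqrt(-597) has minimal polynomial:
x^2 + 14*x + 29302
Discriminant = (14)^2 - 4*(29302)
= 196 - 117208
= -117012

-117012


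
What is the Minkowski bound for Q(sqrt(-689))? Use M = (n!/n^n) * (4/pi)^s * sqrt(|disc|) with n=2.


d = -689, d mod 4 = 3, so disc(K) = 4d = -2756; |disc(K)| = 2756
Imaginary quadratic field, so n = 2, s = r2 = 1, r1 = 0
M = (n!/n^n) * (4/pi)^s * sqrt(|disc(K)|) = (2!/2^2) * (4/pi)^1 * sqrt(2756)
= 0.5 * 1.273240 * 52.497619
= 33.4210

33.4210


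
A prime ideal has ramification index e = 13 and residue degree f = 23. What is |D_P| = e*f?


|D_P| = e * f
= 13 * 23
= 299

299


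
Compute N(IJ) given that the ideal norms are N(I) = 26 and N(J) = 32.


N(IJ) = N(I) * N(J)
= 26 * 32
= 832

832


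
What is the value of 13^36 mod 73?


p = 73 is prime and the exponent is (p-1)/2 = 36, so by Euler's criterion 13^36 = (13/73) = +1 or -1 mod 73.
Compute by square-and-multiply:
  36 = 32 + 4 (binary 100100)
  Repeated squaring mod 73: 13^1 = 13, 13^2 = 23, 13^4 = 18, 13^8 = 32, 13^16 = 2, 13^32 = 4
  13^36 = 13^32 * 13^4 = 4 * 18 mod 73
    4 * 18 = 72 = 72 mod 73
  13^36 = 72 mod 73
Result 72 = p - 1 = -1 mod 73: 13 is a quadratic non-residue mod 73. As a residue in [0, p-1] the value is 72.
13^36 mod 73 = 72

72


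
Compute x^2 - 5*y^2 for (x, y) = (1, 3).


x^2 - d*y^2
= 1^2 - 5*3^2
= 1 - 45
= -44

-44


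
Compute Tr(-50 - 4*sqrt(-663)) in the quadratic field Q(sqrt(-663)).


Tr(a + b*sqrt(d)) = (a + b*sqrt(d)) + (a - b*sqrt(d)) = 2a
= 2 * (-50)
= -100

-100


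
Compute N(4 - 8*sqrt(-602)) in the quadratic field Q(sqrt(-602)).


N(a + b*sqrt(d)) = a^2 - d*b^2
= (4)^2 - (-602)*(-8)^2
= 16 + 38528
= 38544

38544


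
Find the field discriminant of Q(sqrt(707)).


For K = Q(sqrt(d)) with d squarefree: disc(K) = d if d = 1 mod 4, and disc(K) = 4d if d = 2 or 3 mod 4.
Here d = 707, and d mod 4 = 3.
d = 3 mod 4, not 1 (O_K = Z[sqrt(d)]), so disc(K) = 4d = 4 * (707) = 2828

2828


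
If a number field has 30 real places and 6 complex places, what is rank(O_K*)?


By Dirichlet's unit theorem:
rank = r1 + r2 - 1
= 30 + 6 - 1
= 35

35


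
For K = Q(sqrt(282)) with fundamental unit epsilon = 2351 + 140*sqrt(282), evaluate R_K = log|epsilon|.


epsilon = 2351 + 140*sqrt(282)
= 4701.9998
R = ln(4701.9998)
= 8.4557

8.4557


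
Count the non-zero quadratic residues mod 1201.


For prime p, the number of non-zero quadratic residues is (p-1)/2.
= (1201-1)/2
= 600

600


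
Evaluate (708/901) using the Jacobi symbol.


Compute (708/901) via quadratic reciprocity:
  pull out 2: (2/901) = -1  (since 901 mod 8 = 5)
  pull out 2: (2/901) = -1  (since 901 mod 8 = 5)
  reciprocity: (177/901) -> +(901/177)
  reduce: (16/177)
  pull out 2: (2/177) = +1  (since 177 mod 8 = 1)
  pull out 2: (2/177) = +1  (since 177 mod 8 = 1)
  pull out 2: (2/177) = +1  (since 177 mod 8 = 1)
  pull out 2: (2/177) = +1  (since 177 mod 8 = 1)
  (1/177) = 1
Product of signs = 1

1


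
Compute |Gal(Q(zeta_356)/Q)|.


|Gal(Q(zeta_356)/Q)| = phi(356)
= 176

176


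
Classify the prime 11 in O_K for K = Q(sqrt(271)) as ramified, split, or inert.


K = Q(sqrt(271)). Since d mod 4 = 3, disc(K) = 1084.
Check p | disc: 1084 mod 11 = 6.
p does not divide disc. Compute Legendre symbol (d/p):
7^((11-1)/2) mod 11 = -1
(d/p) = -1, so p is inert: (p) stays prime with e=1, f=2, g=1.
Therefore p is inert.

inert


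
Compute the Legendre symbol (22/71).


p = 71 is prime, so compute (22/71) with the reciprocity algorithm (Jacobi-symbol steps: pull out 2s via (2/n), flip via reciprocity, reduce):
  pull out 2: (2/71) = +1  (since 71 mod 8 = 7)
  reciprocity: (11/71) -> -(71/11)
  reduce: (5/11)
  reciprocity: (5/11) -> +(11/5)
  reduce: (1/5)
  (1/5) = 1
Product of signs = -1
(22/71) = -1

-1


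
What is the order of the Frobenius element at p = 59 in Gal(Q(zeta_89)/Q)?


The Frobenius at p in Gal(Q(zeta_n)/Q) = (Z/nZ)* is the class of p, so its order is ord_89(59), the smallest k >= 1 with 59^k = 1 mod 89.
n = 89 = 89, phi(89) = 88; the order divides phi(n).
Divisors of 88: 1, 2, 4, 8, 11, 22, 44, 88
Repeated squaring mod 89: 59^1 = 59, 59^2 = 10, 59^4 = 11, 59^8 = 32, 59^16 = 45, 59^32 = 67, 59^64 = 39
Test divisors in increasing order:
  k=1: 59^1 = 59 mod 89
  k=2: 59^2 = 10 mod 89
  k=4: 59^4 = 11 mod 89
  k=8: 59^8 = 32 mod 89
  k=11: 59^11 = 32 * 10 * 59 = 12 mod 89
  k=22: 59^22 = 45 * 11 * 10 = 55 mod 89
  k=44: 59^44 = 67 * 32 * 11 = 88 mod 89
  k=88: 59^88 = 39 * 45 * 32 = 1 mod 89  <- first divisor giving 1
Order = 88

88


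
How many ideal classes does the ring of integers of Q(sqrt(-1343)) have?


K = Q(sqrt(-1343)). d mod 4 = 1, so D = disc(K) = d = -1343
h(K) equals the number of primitive reduced positive-definite forms (a, b, c) = a*x^2 + b*x*y + c*y^2 with b^2 - 4ac = D,
where reduced means |b| <= a <= c, with b >= 0 whenever |b| = a or a = c, and primitive means gcd(a, b, c) = 1.
Reduced forces 3a^2 <= |D| = 1343, so 1 <= a <= 21; b must have the parity of D, and c = (b^2 - D)/(4a) must be an integer >= a.
Enumerate a = 1..21, b in [-a, a]:
  a=1: (1, 1, 336)  [1]
  a=2: (2, -1, 168), (2, 1, 168)  [2]
  a=3: (3, -1, 112), (3, 1, 112)  [2]
  a=4: (4, -1, 84), (4, 1, 84)  [2]
  a=5: none
  a=6: (6, -5, 57), (6, -1, 56), (6, 1, 56), (6, 5, 57)  [4]
  a=7: (7, -1, 48), (7, 1, 48)  [2]
  a=8: (8, -1, 42), (8, 1, 42)  [2]
  a=9: (9, -5, 38), (9, 5, 38)  [2]
  a=10..11: none
  a=12: (12, -7, 29), (12, -1, 28), (12, 1, 28), (12, 7, 29)  [4]
  a=13: (13, -3, 26), (13, 3, 26)  [2]
  a=14: (14, -13, 27), (14, -1, 24), (14, 1, 24), (14, 13, 27)  [4]
  a=15: none
  a=16: (16, -1, 21), (16, 1, 21)  [2]
  a=17: (17, 17, 24)  [1]
  a=18: (18, -13, 21), (18, -5, 19), (18, 5, 19), (18, 13, 21)  [4]
  a=19..21: none
Total reduced forms: 1 + 2 + 2 + 2 + 4 + 2 + 2 + 2 + 4 + 2 + 4 + 2 + 1 + 4 = 34
h = 34

34


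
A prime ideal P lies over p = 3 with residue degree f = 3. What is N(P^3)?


N(P^a) = p^(a*f)
= 3^(3*3)
= 3^9
= 19683

19683


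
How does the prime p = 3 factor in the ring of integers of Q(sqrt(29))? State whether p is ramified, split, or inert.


K = Q(sqrt(29)). Since d mod 4 = 1, disc(K) = 29.
Check p | disc: 29 mod 3 = 2.
p does not divide disc. Compute Legendre symbol (d/p):
2^((3-1)/2) mod 3 = -1
(d/p) = -1, so p is inert: (p) stays prime with e=1, f=2, g=1.
Therefore p is inert.

inert


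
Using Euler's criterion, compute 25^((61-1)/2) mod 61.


p = 61 is prime and the exponent is (p-1)/2 = 30, so by Euler's criterion 25^30 = (25/61) = +1 or -1 mod 61.
Compute by square-and-multiply:
  30 = 16 + 8 + 4 + 2 (binary 11110)
  Repeated squaring mod 61: 25^1 = 25, 25^2 = 15, 25^4 = 42, 25^8 = 56, 25^16 = 25
  25^30 = 25^16 * 25^8 * 25^4 * 25^2 = 25 * 56 * 42 * 15 mod 61
    25 * 56 = 1400 = 58 mod 61
    58 * 42 = 2436 = 57 mod 61
    57 * 15 = 855 = 1 mod 61
  25^30 = 1 mod 61
Result 1: 25 is a quadratic residue mod 61.
25^30 mod 61 = 1

1


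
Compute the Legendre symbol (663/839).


p = 839 is prime, so compute (663/839) with the reciprocity algorithm (Jacobi-symbol steps: pull out 2s via (2/n), flip via reciprocity, reduce):
  reciprocity: (663/839) -> -(839/663)
  reduce: (176/663)
  pull out 2: (2/663) = +1  (since 663 mod 8 = 7)
  pull out 2: (2/663) = +1  (since 663 mod 8 = 7)
  pull out 2: (2/663) = +1  (since 663 mod 8 = 7)
  pull out 2: (2/663) = +1  (since 663 mod 8 = 7)
  reciprocity: (11/663) -> -(663/11)
  reduce: (3/11)
  reciprocity: (3/11) -> -(11/3)
  reduce: (2/3)
  pull out 2: (2/3) = -1  (since 3 mod 8 = 3)
  (1/3) = 1
Product of signs = 1
(663/839) = 1

1


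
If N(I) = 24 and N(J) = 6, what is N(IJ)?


N(IJ) = N(I) * N(J)
= 24 * 6
= 144

144


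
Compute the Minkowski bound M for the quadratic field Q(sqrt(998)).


d = 998, d mod 4 = 2, so disc(K) = 4d = 3992; |disc(K)| = 3992
Real quadratic field, so n = 2, s = r2 = 0, r1 = 2
M = (n!/n^n) * (4/pi)^s * sqrt(|disc(K)|) = (2!/2^2) * (4/pi)^0 * sqrt(3992)
= 0.5 * 1.000000 * 63.182276
= 31.5911

31.5911


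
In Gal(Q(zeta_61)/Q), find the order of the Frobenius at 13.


The Frobenius at p in Gal(Q(zeta_n)/Q) = (Z/nZ)* is the class of p, so its order is ord_61(13), the smallest k >= 1 with 13^k = 1 mod 61.
n = 61 = 61, phi(61) = 60; the order divides phi(n).
Divisors of 60: 1, 2, 3, 4, 5, 6, 10, 12, 15, 20, 30, 60
Repeated squaring mod 61: 13^1 = 13, 13^2 = 47, 13^4 = 13, 13^8 = 47, 13^16 = 13, 13^32 = 47
Test divisors in increasing order:
  k=1: 13^1 = 13 mod 61
  k=2: 13^2 = 47 mod 61
  k=3: 13^3 = 47 * 13 = 1 mod 61  <- first divisor giving 1
Order = 3

3


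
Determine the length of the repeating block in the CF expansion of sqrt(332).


Run the CF algorithm for sqrt(332).
a_0 = floor(sqrt(332)) = 18; set m_0=0, q_0=1.
Recurrence: m' = q*a - m,  q' = (d - m'^2)/q,  a' = floor((a_0 + m')/q').
  step 1: m=18, q=8, a=4
  step 2: m=14, q=17, a=1
  step 3: m=3, q=19, a=1
  step 4: m=16, q=4, a=8
  step 5: m=16, q=19, a=1
  step 6: m=3, q=17, a=1
  step 7: m=14, q=8, a=4
  step 8: m=18, q=1, a=36
a_8 = 2*a_0 = 36, so the period closes here.
sqrt(332) = [18; 4, 1, 1, 8, 1, 1, 4, 36]
Period length = 8

8


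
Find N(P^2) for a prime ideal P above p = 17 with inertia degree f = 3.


N(P^a) = p^(a*f)
= 17^(2*3)
= 17^6
= 24137569

24137569


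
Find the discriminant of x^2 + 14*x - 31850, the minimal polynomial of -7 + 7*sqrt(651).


The element -7 + 7*sqrt(651) has minimal polynomial:
x^2 + 14*x - 31850
Discriminant = (14)^2 - 4*(-31850)
= 196 + 127400
= 127596

127596


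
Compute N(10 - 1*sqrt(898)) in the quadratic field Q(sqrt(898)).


N(a + b*sqrt(d)) = a^2 - d*b^2
= (10)^2 - (898)*(-1)^2
= 100 - 898
= -798

-798


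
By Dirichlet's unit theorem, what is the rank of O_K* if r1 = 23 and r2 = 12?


By Dirichlet's unit theorem:
rank = r1 + r2 - 1
= 23 + 12 - 1
= 34

34


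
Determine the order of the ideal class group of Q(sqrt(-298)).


K = Q(sqrt(-298)). d mod 4 = 2, so D = disc(K) = 4d = -1192
h(K) equals the number of primitive reduced positive-definite forms (a, b, c) = a*x^2 + b*x*y + c*y^2 with b^2 - 4ac = D,
where reduced means |b| <= a <= c, with b >= 0 whenever |b| = a or a = c, and primitive means gcd(a, b, c) = 1.
Reduced forces 3a^2 <= |D| = 1192, so 1 <= a <= 19; b must have the parity of D, and c = (b^2 - D)/(4a) must be an integer >= a.
Enumerate a = 1..19, b in [-a, a]:
  a=1: (1, 0, 298)  [1]
  a=2: (2, 0, 149)  [1]
  a=3..12: none
  a=13: (13, -2, 23), (13, 2, 23)  [2]
  a=14..16: none
  a=17: (17, -10, 19), (17, 10, 19)  [2]
  a=18..19: none
Total reduced forms: 1 + 1 + 2 + 2 = 6
h = 6

6


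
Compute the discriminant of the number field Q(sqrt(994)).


For K = Q(sqrt(d)) with d squarefree: disc(K) = d if d = 1 mod 4, and disc(K) = 4d if d = 2 or 3 mod 4.
Here d = 994, and d mod 4 = 2.
d = 2 mod 4, not 1 (O_K = Z[sqrt(d)]), so disc(K) = 4d = 4 * (994) = 3976

3976


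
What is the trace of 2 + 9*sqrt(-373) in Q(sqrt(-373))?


Tr(a + b*sqrt(d)) = (a + b*sqrt(d)) + (a - b*sqrt(d)) = 2a
= 2 * (2)
= 4

4


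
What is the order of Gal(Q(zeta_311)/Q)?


|Gal(Q(zeta_311)/Q)| = phi(311)
= 310

310


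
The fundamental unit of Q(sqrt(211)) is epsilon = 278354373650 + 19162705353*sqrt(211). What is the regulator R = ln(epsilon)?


epsilon = 278354373650 + 19162705353*sqrt(211)
= 5.5671e+11
R = ln(5.5671e+11)
= 27.0453

27.0453


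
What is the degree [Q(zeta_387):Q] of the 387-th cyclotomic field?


The degree equals Euler's totient phi(387).
387 = 3^2 * 43
phi(387) = 252

252


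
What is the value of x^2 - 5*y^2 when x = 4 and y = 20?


x^2 - d*y^2
= 4^2 - 5*20^2
= 16 - 2000
= -1984

-1984


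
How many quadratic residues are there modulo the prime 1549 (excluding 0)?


For prime p, the number of non-zero quadratic residues is (p-1)/2.
= (1549-1)/2
= 774

774


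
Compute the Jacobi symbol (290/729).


Compute (290/729) via quadratic reciprocity:
  pull out 2: (2/729) = +1  (since 729 mod 8 = 1)
  reciprocity: (145/729) -> +(729/145)
  reduce: (4/145)
  pull out 2: (2/145) = +1  (since 145 mod 8 = 1)
  pull out 2: (2/145) = +1  (since 145 mod 8 = 1)
  (1/145) = 1
Product of signs = 1

1


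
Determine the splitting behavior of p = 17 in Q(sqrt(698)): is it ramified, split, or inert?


K = Q(sqrt(698)). Since d mod 4 = 2, disc(K) = 2792.
Check p | disc: 2792 mod 17 = 4.
p does not divide disc. Compute Legendre symbol (d/p):
1^((17-1)/2) mod 17 = 1
(d/p) = 1, so p splits: (p) = P*P' with e=1, f=1, g=2.
Therefore p is split.

split


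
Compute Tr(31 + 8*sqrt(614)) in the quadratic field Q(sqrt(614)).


Tr(a + b*sqrt(d)) = (a + b*sqrt(d)) + (a - b*sqrt(d)) = 2a
= 2 * (31)
= 62

62


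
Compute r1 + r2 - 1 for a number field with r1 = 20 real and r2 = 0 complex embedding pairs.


By Dirichlet's unit theorem:
rank = r1 + r2 - 1
= 20 + 0 - 1
= 19

19


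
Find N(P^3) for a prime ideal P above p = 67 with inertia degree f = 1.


N(P^a) = p^(a*f)
= 67^(3*1)
= 67^3
= 300763

300763


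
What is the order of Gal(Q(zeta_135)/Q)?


|Gal(Q(zeta_135)/Q)| = phi(135)
= 72

72


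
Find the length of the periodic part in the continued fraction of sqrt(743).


Run the CF algorithm for sqrt(743).
a_0 = floor(sqrt(743)) = 27; set m_0=0, q_0=1.
Recurrence: m' = q*a - m,  q' = (d - m'^2)/q,  a' = floor((a_0 + m')/q').
  step 1: m=27, q=14, a=3
  step 2: m=15, q=37, a=1
  step 3: m=22, q=7, a=7
  step 4: m=27, q=2, a=27
  step 5: m=27, q=7, a=7
  step 6: m=22, q=37, a=1
  step 7: m=15, q=14, a=3
  step 8: m=27, q=1, a=54
a_8 = 2*a_0 = 54, so the period closes here.
sqrt(743) = [27; 3, 1, 7, 27, 7, 1, 3, 54]
Period length = 8

8


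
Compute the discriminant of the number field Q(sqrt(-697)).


For K = Q(sqrt(d)) with d squarefree: disc(K) = d if d = 1 mod 4, and disc(K) = 4d if d = 2 or 3 mod 4.
Here d = -697, and d mod 4 = 3.
d = 3 mod 4, not 1 (O_K = Z[sqrt(d)]), so disc(K) = 4d = 4 * (-697) = -2788

-2788


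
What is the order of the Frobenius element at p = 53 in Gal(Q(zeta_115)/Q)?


The Frobenius at p in Gal(Q(zeta_n)/Q) = (Z/nZ)* is the class of p, so its order is ord_115(53), the smallest k >= 1 with 53^k = 1 mod 115.
n = 115 = 5 * 23, phi(115) = 88; the order divides phi(n).
Divisors of 88: 1, 2, 4, 8, 11, 22, 44, 88
Repeated squaring mod 115: 53^1 = 53, 53^2 = 49, 53^4 = 101, 53^8 = 81, 53^16 = 6, 53^32 = 36, 53^64 = 31
Test divisors in increasing order:
  k=1: 53^1 = 53 mod 115
  k=2: 53^2 = 49 mod 115
  k=4: 53^4 = 101 mod 115
  k=8: 53^8 = 81 mod 115
  k=11: 53^11 = 81 * 49 * 53 = 22 mod 115
  k=22: 53^22 = 6 * 101 * 49 = 24 mod 115
  k=44: 53^44 = 36 * 81 * 101 = 1 mod 115  <- first divisor giving 1
Order = 44

44


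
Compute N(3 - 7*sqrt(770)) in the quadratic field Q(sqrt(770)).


N(a + b*sqrt(d)) = a^2 - d*b^2
= (3)^2 - (770)*(-7)^2
= 9 - 37730
= -37721

-37721


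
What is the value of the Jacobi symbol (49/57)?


Compute (49/57) via quadratic reciprocity:
  reciprocity: (49/57) -> +(57/49)
  reduce: (8/49)
  pull out 2: (2/49) = +1  (since 49 mod 8 = 1)
  pull out 2: (2/49) = +1  (since 49 mod 8 = 1)
  pull out 2: (2/49) = +1  (since 49 mod 8 = 1)
  (1/49) = 1
Product of signs = 1

1


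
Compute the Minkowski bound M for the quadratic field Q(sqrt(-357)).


d = -357, d mod 4 = 3, so disc(K) = 4d = -1428; |disc(K)| = 1428
Imaginary quadratic field, so n = 2, s = r2 = 1, r1 = 0
M = (n!/n^n) * (4/pi)^s * sqrt(|disc(K)|) = (2!/2^2) * (4/pi)^1 * sqrt(1428)
= 0.5 * 1.273240 * 37.788887
= 24.0572

24.0572


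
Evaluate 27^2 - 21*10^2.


x^2 - d*y^2
= 27^2 - 21*10^2
= 729 - 2100
= -1371

-1371


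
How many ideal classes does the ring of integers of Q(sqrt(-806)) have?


K = Q(sqrt(-806)). d mod 4 = 2, so D = disc(K) = 4d = -3224
h(K) equals the number of primitive reduced positive-definite forms (a, b, c) = a*x^2 + b*x*y + c*y^2 with b^2 - 4ac = D,
where reduced means |b| <= a <= c, with b >= 0 whenever |b| = a or a = c, and primitive means gcd(a, b, c) = 1.
Reduced forces 3a^2 <= |D| = 3224, so 1 <= a <= 32; b must have the parity of D, and c = (b^2 - D)/(4a) must be an integer >= a.
Enumerate a = 1..32, b in [-a, a]:
  a=1: (1, 0, 806)  [1]
  a=2: (2, 0, 403)  [1]
  a=3: (3, -2, 269), (3, 2, 269)  [2]
  a=4: none
  a=5: (5, -4, 162), (5, 4, 162)  [2]
  a=6: (6, -4, 135), (6, 4, 135)  [2]
  a=7..8: none
  a=9: (9, -4, 90), (9, 4, 90)  [2]
  a=10: (10, -4, 81), (10, 4, 81)  [2]
  a=11..12: none
  a=13: (13, 0, 62)  [1]
  a=14: none
  a=15: (15, -14, 57), (15, -4, 54), (15, 4, 54), (15, 14, 57)  [4]
  a=16..17: none
  a=18: (18, -4, 45), (18, 4, 45)  [2]
  a=19: (19, -14, 45), (19, 14, 45)  [2]
  a=20..24: none
  a=25: (25, -24, 38), (25, 24, 38)  [2]
  a=26: (26, 0, 31)  [1]
  a=27: (27, -4, 30), (27, 4, 30)  [2]
  a=28: none
  a=29: (29, -16, 30), (29, 16, 30)  [2]
  a=30..32: none
Total reduced forms: 1 + 1 + 2 + 2 + 2 + 2 + 2 + 1 + 4 + 2 + 2 + 2 + 1 + 2 + 2 = 28
h = 28

28


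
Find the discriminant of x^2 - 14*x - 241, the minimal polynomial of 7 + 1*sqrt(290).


The element 7 + 1*sqrt(290) has minimal polynomial:
x^2 - 14*x - 241
Discriminant = (-14)^2 - 4*(-241)
= 196 + 964
= 1160

1160


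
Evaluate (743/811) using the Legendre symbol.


p = 811 is prime, so compute (743/811) with the reciprocity algorithm (Jacobi-symbol steps: pull out 2s via (2/n), flip via reciprocity, reduce):
  reciprocity: (743/811) -> -(811/743)
  reduce: (68/743)
  pull out 2: (2/743) = +1  (since 743 mod 8 = 7)
  pull out 2: (2/743) = +1  (since 743 mod 8 = 7)
  reciprocity: (17/743) -> +(743/17)
  reduce: (12/17)
  pull out 2: (2/17) = +1  (since 17 mod 8 = 1)
  pull out 2: (2/17) = +1  (since 17 mod 8 = 1)
  reciprocity: (3/17) -> +(17/3)
  reduce: (2/3)
  pull out 2: (2/3) = -1  (since 3 mod 8 = 3)
  (1/3) = 1
Product of signs = 1
(743/811) = 1

1


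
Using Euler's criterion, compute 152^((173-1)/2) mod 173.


p = 173 is prime and the exponent is (p-1)/2 = 86, so by Euler's criterion 152^86 = (152/173) = +1 or -1 mod 173.
Compute by square-and-multiply:
  86 = 64 + 16 + 4 + 2 (binary 1010110)
  Repeated squaring mod 173: 152^1 = 152, 152^2 = 95, 152^4 = 29, 152^8 = 149, 152^16 = 57, 152^32 = 135, 152^64 = 60
  152^86 = 152^64 * 152^16 * 152^4 * 152^2 = 60 * 57 * 29 * 95 mod 173
    60 * 57 = 3420 = 133 mod 173
    133 * 29 = 3857 = 51 mod 173
    51 * 95 = 4845 = 1 mod 173
  152^86 = 1 mod 173
Result 1: 152 is a quadratic residue mod 173.
152^86 mod 173 = 1

1


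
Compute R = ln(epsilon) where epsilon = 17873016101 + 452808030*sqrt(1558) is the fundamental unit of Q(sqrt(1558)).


epsilon = 17873016101 + 452808030*sqrt(1558)
= 3.5746e+10
R = ln(3.5746e+10)
= 24.2997

24.2997


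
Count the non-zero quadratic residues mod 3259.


For prime p, the number of non-zero quadratic residues is (p-1)/2.
= (3259-1)/2
= 1629

1629


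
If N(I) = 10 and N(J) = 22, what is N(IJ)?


N(IJ) = N(I) * N(J)
= 10 * 22
= 220

220


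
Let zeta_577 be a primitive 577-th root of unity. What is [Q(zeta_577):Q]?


The degree equals Euler's totient phi(577).
577 = 577
phi(577) = 576

576


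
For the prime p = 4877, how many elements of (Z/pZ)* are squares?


For prime p, the number of non-zero quadratic residues is (p-1)/2.
= (4877-1)/2
= 2438

2438


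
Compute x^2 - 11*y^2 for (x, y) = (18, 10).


x^2 - d*y^2
= 18^2 - 11*10^2
= 324 - 1100
= -776

-776


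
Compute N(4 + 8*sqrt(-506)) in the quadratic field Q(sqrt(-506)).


N(a + b*sqrt(d)) = a^2 - d*b^2
= (4)^2 - (-506)*(8)^2
= 16 + 32384
= 32400

32400


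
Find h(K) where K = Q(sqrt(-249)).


K = Q(sqrt(-249)). d mod 4 = 3, so D = disc(K) = 4d = -996
h(K) equals the number of primitive reduced positive-definite forms (a, b, c) = a*x^2 + b*x*y + c*y^2 with b^2 - 4ac = D,
where reduced means |b| <= a <= c, with b >= 0 whenever |b| = a or a = c, and primitive means gcd(a, b, c) = 1.
Reduced forces 3a^2 <= |D| = 996, so 1 <= a <= 18; b must have the parity of D, and c = (b^2 - D)/(4a) must be an integer >= a.
Enumerate a = 1..18, b in [-a, a]:
  a=1: (1, 0, 249)  [1]
  a=2: (2, 2, 125)  [1]
  a=3: (3, 0, 83)  [1]
  a=4: none
  a=5: (5, -2, 50), (5, 2, 50)  [2]
  a=6: (6, 6, 43)  [1]
  a=7..9: none
  a=10: (10, -2, 25), (10, 2, 25)  [2]
  a=11: (11, -4, 23), (11, 4, 23)  [2]
  a=12..14: none
  a=15: (15, -12, 19), (15, 12, 19)  [2]
  a=16..18: none
Total reduced forms: 1 + 1 + 1 + 2 + 1 + 2 + 2 + 2 = 12
h = 12

12
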